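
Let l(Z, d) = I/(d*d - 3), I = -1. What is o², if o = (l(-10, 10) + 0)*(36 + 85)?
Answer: 14641/9409 ≈ 1.5561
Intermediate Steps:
l(Z, d) = -1/(-3 + d²) (l(Z, d) = -1/(d*d - 3) = -1/(d² - 3) = -1/(-3 + d²))
o = -121/97 (o = (-1/(-3 + 10²) + 0)*(36 + 85) = (-1/(-3 + 100) + 0)*121 = (-1/97 + 0)*121 = -1/97*121 = -121/97 ≈ -1.2474)
o² = (-121/97)² = 14641/9409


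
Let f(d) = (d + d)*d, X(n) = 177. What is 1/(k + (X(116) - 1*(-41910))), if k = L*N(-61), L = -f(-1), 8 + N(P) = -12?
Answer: 1/42127 ≈ 2.3738e-5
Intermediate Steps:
f(d) = 2*d**2 (f(d) = (2*d)*d = 2*d**2)
N(P) = -20 (N(P) = -8 - 12 = -20)
L = -2 (L = -2*(-1)**2 = -2 ≈ -2.0000)
k = 40 (k = -2*(-20) = 40)
1/(k + (X(116) - 1*(-41910))) = 1/(40 + (177 - 1*(-41910))) = 1/(40 + (177 + 41910)) = 1/(40 + 42087) = 1/42127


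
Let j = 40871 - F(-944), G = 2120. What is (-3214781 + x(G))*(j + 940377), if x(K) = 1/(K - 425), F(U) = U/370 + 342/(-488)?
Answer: -120679326676565424131/38256150 ≈ -3.1545e+12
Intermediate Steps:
F(U) = -171/244 + U/370 (F(U) = U*(1/370) + 342*(-1/488) = U/370 - 171/244 = -171/244 + U/370)
x(K) = 1/(-425 + K)
j = 1845063743/45140 (j = 40871 - (-171/244 + (1/370)*(-944)) = 40871 - (-171/244 - 472/185) = 40871 - 1*(-146803/45140) = 40871 + 146803/45140 = 1845063743/45140 ≈ 40874.)
(-3214781 + x(G))*(j + 940377) = (-3214781 + 1/(-425 + 2120))*(1845063743/45140 + 940377) = (-3214781 + 1/1695)*(44293681523/45140) = -5449053794/1695*44293681523/45140 = -120679326676565424131/38256150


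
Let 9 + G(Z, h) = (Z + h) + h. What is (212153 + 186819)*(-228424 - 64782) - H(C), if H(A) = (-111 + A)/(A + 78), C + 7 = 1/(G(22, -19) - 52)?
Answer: -213139353267675/1822 ≈ -1.1698e+11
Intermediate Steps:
G(Z, h) = -9 + Z + 2*h (G(Z, h) = -9 + ((Z + h) + h) = -9 + (Z + 2*h) = -9 + Z + 2*h)
C = -540/77 (C = -7 + 1/((-9 + 22 + 2*(-19)) - 52) = -7 + 1/((-9 + 22 - 38) - 52) = -7 + 1/(-25 - 52) = -7 + 1/(-77) = -7 - 1/77 = -540/77 ≈ -7.0130)
H(A) = (-111 + A)/(78 + A)
(212153 + 186819)*(-228424 - 64782) - H(C) = (212153 + 186819)*(-228424 - 64782) - (-111 - 540/77)/(78 - 540/77) = 398972*(-293206) - (-9087)/(5466/77*77) = -116980984232 - 77*(-9087)/(5466*77) = -116980984232 - 1*(-3029/1822) = -116980984232 + 3029/1822 = -213139353267675/1822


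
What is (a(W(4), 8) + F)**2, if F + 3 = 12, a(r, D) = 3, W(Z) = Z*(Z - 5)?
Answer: 144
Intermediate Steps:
W(Z) = Z*(-5 + Z)
F = 9 (F = -3 + 12 = 9)
(a(W(4), 8) + F)**2 = (3 + 9)**2 = 12**2 = 144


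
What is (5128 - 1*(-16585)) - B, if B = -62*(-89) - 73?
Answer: 16268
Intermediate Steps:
B = 5445 (B = 5518 - 73 = 5445)
(5128 - 1*(-16585)) - B = (5128 - 1*(-16585)) - 1*5445 = (5128 + 16585) - 5445 = 21713 - 5445 = 16268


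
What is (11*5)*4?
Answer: 220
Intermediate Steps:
(11*5)*4 = 55*4 = 220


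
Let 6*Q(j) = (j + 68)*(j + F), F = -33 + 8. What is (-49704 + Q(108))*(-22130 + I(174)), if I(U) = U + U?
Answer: 3088861856/3 ≈ 1.0296e+9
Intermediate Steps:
F = -25
I(U) = 2*U
Q(j) = (-25 + j)*(68 + j)/6 (Q(j) = ((j + 68)*(j - 25))/6 = ((68 + j)*(-25 + j))/6 = ((-25 + j)*(68 + j))/6 = (-25 + j)*(68 + j)/6)
(-49704 + Q(108))*(-22130 + I(174)) = (-49704 + (-850/3 + (⅙)*108² + (43/6)*108))*(-22130 + 2*174) = (-49704 + (-850/3 + (⅙)*11664 + 774))*(-22130 + 348) = (-49704 + (-850/3 + 1944 + 774))*(-21782) = (-49704 + 7304/3)*(-21782) = -141808/3*(-21782) = 3088861856/3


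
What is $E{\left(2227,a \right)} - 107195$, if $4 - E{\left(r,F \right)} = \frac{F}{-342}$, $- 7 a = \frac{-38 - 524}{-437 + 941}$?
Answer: $- \frac{64667043727}{603288} \approx -1.0719 \cdot 10^{5}$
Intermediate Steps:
$a = \frac{281}{1764}$ ($a = - \frac{\left(-38 - 524\right) \frac{1}{-437 + 941}}{7} = - \frac{\left(-562\right) \frac{1}{504}}{7} = \left(- \frac{1}{7}\right) \left(- \frac{281}{252}\right) = \frac{281}{1764} \approx 0.1593$)
$E{\left(r,F \right)} = 4 + \frac{F}{342}$ ($E{\left(r,F \right)} = 4 - \frac{F}{-342} = 4 - F \left(- \frac{1}{342}\right) = 4 - - \frac{F}{342} = 4 + \frac{F}{342}$)
$E{\left(2227,a \right)} - 107195 = \left(4 + \frac{1}{342} \cdot \frac{281}{1764}\right) - 107195 = \left(4 + \frac{281}{603288}\right) - 107195 = \frac{2413433}{603288} - 107195 = - \frac{64667043727}{603288}$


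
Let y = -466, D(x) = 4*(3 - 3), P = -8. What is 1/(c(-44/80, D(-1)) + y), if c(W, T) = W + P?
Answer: -20/9491 ≈ -0.0021073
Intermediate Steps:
D(x) = 0 (D(x) = 4*0 = 0)
c(W, T) = -8 + W (c(W, T) = W - 8 = -8 + W)
1/(c(-44/80, D(-1)) + y) = 1/((-8 - 44/80) - 466) = 1/((-8 - 44*1/80) - 466) = 1/((-8 - 11/20) - 466) = 1/(-171/20 - 466) = 1/(-9491/20) = -20/9491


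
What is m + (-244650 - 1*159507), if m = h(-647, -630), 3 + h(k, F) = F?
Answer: -404790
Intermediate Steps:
h(k, F) = -3 + F
m = -633 (m = -3 - 630 = -633)
m + (-244650 - 1*159507) = -633 + (-244650 - 1*159507) = -633 + (-244650 - 159507) = -633 - 404157 = -404790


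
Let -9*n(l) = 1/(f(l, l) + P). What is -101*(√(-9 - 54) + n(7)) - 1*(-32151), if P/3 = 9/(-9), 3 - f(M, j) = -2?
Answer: 578819/18 - 303*I*√7 ≈ 32157.0 - 801.66*I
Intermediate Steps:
f(M, j) = 5 (f(M, j) = 3 - 1*(-2) = 3 + 2 = 5)
P = -3 (P = 3*(9/(-9)) = 3*(9*(-⅑)) = 3*(-1) = -3)
n(l) = -1/18 (n(l) = -1/(9*(5 - 3)) = -⅑/2 = -⅑*½ = -1/18)
-101*(√(-9 - 54) + n(7)) - 1*(-32151) = -101*(√(-9 - 54) - 1/18) - 1*(-32151) = -101*(√(-63) - 1/18) + 32151 = -101*(3*I*√7 - 1/18) + 32151 = -101*(-1/18 + 3*I*√7) + 32151 = (101/18 - 303*I*√7) + 32151 = 578819/18 - 303*I*√7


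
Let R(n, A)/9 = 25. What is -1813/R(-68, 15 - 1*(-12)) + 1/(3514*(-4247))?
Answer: -27057136079/3357890550 ≈ -8.0578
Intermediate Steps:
R(n, A) = 225 (R(n, A) = 9*25 = 225)
-1813/R(-68, 15 - 1*(-12)) + 1/(3514*(-4247)) = -1813/225 + 1/(3514*(-4247)) = -1813*1/225 + (1/3514)*(-1/4247) = -1813/225 - 1/14923958 = -27057136079/3357890550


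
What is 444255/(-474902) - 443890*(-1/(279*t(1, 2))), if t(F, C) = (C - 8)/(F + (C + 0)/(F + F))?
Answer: -211176090215/397492974 ≈ -531.27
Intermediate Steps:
t(F, C) = (-8 + C)/(F + C/(2*F)) (t(F, C) = (-8 + C)/(F + C/((2*F))) = (-8 + C)/(F + C*(1/(2*F))) = (-8 + C)/(F + C/(2*F)))
444255/(-474902) - 443890*(-1/(279*t(1, 2))) = 444255/(-474902) - 443890*(-(2 + 2*1**2)/(558*(-8 + 2))) = 444255*(-1/474902) - 443890/((-558*(-6)/(2 + 2*1))) = -444255/474902 - 443890/((-558*(-6)/(2 + 2))) = -444255/474902 - 443890/((-558*(-6)/4)) = -444255/474902 - 443890/((-279*(-3))) = -444255/474902 - 443890/837 = -211176090215/397492974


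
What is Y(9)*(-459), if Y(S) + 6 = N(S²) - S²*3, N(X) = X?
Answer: 77112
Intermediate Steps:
Y(S) = -6 - 2*S² (Y(S) = -6 + (S² - S²*3) = -6 + (S² - 3*S²) = -6 - 2*S²)
Y(9)*(-459) = (-6 - 2*9²)*(-459) = (-6 - 2*81)*(-459) = (-6 - 162)*(-459) = -168*(-459) = 77112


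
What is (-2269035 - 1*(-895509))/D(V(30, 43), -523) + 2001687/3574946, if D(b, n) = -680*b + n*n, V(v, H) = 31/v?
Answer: -13092505064715/2926018227134 ≈ -4.4745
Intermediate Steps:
D(b, n) = n² - 680*b (D(b, n) = -680*b + n² = n² - 680*b)
(-2269035 - 1*(-895509))/D(V(30, 43), -523) + 2001687/3574946 = (-2269035 - 1*(-895509))/((-523)² - 21080/30) + 2001687/3574946 = (-2269035 + 895509)/(273529 - 21080/30) + 2001687*(1/3574946) = -1373526/(273529 - 680*31/30) + 2001687/3574946 = -1373526/(273529 - 2108/3) + 2001687/3574946 = -1373526/818479/3 + 2001687/3574946 = -1373526*3/818479 + 2001687/3574946 = -4120578/818479 + 2001687/3574946 = -13092505064715/2926018227134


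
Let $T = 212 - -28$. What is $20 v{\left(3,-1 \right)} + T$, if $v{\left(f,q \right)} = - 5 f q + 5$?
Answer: $640$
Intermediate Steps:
$v{\left(f,q \right)} = 5 - 5 f q$ ($v{\left(f,q \right)} = - 5 f q + 5 = 5 - 5 f q$)
$T = 240$ ($T = 212 + 28 = 240$)
$20 v{\left(3,-1 \right)} + T = 20 \left(5 - 15 \left(-1\right)\right) + 240 = 20 \left(5 + 15\right) + 240 = 20 \cdot 20 + 240 = 400 + 240 = 640$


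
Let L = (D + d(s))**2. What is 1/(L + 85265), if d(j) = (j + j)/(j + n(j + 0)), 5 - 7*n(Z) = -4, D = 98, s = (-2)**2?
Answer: 1369/130284909 ≈ 1.0508e-5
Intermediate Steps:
s = 4
n(Z) = 9/7 (n(Z) = 5/7 - 1/7*(-4) = 5/7 + 4/7 = 9/7)
d(j) = 2*j/(9/7 + j) (d(j) = (j + j)/(j + 9/7) = (2*j)/(9/7 + j) = 2*j/(9/7 + j))
L = 13557124/1369 (L = (98 + 14*4/(9 + 7*4))**2 = (98 + 14*4/(9 + 28))**2 = (98 + 14*4/37)**2 = (98 + 14*4*(1/37))**2 = (98 + 56/37)**2 = (3682/37)**2 = 13557124/1369 ≈ 9902.9)
1/(L + 85265) = 1/(13557124/1369 + 85265) = 1/(130284909/1369) = 1369/130284909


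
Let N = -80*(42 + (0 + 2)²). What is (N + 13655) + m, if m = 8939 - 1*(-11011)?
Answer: 29925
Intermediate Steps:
m = 19950 (m = 8939 + 11011 = 19950)
N = -3680 (N = -80*(42 + 2²) = -80*(42 + 4) = -80*46 = -3680)
(N + 13655) + m = (-3680 + 13655) + 19950 = 9975 + 19950 = 29925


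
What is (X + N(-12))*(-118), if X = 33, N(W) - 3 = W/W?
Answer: -4366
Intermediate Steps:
N(W) = 4 (N(W) = 3 + W/W = 3 + 1 = 4)
(X + N(-12))*(-118) = (33 + 4)*(-118) = 37*(-118) = -4366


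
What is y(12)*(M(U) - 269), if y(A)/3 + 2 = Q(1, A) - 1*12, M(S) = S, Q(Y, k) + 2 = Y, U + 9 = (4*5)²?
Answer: -5490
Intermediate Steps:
U = 391 (U = -9 + (4*5)² = -9 + 20² = -9 + 400 = 391)
Q(Y, k) = -2 + Y
y(A) = -45 (y(A) = -6 + 3*((-2 + 1) - 1*12) = -6 + 3*(-1 - 12) = -6 + 3*(-13) = -6 - 39 = -45)
y(12)*(M(U) - 269) = -45*(391 - 269) = -45*122 = -5490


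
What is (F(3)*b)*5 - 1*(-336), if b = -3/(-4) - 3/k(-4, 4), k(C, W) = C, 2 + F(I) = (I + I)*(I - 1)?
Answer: 411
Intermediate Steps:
F(I) = -2 + 2*I*(-1 + I) (F(I) = -2 + (I + I)*(I - 1) = -2 + (2*I)*(-1 + I) = -2 + 2*I*(-1 + I))
b = 3/2 (b = -3/(-4) - 3/(-4) = -3*(-¼) - 3*(-¼) = ¾ + ¾ = 3/2 ≈ 1.5000)
(F(3)*b)*5 - 1*(-336) = ((-2 - 2*3 + 2*3²)*(3/2))*5 - 1*(-336) = ((-2 - 6 + 2*9)*(3/2))*5 + 336 = ((-2 - 6 + 18)*(3/2))*5 + 336 = (10*(3/2))*5 + 336 = 15*5 + 336 = 75 + 336 = 411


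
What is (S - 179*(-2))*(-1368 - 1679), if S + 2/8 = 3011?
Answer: -41058325/4 ≈ -1.0265e+7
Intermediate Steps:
S = 12043/4 (S = -1/4 + 3011 = 12043/4 ≈ 3010.8)
(S - 179*(-2))*(-1368 - 1679) = (12043/4 - 179*(-2))*(-1368 - 1679) = (12043/4 + 358)*(-3047) = (13475/4)*(-3047) = -41058325/4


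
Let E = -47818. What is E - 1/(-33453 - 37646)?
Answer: -3399811981/71099 ≈ -47818.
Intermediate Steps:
E - 1/(-33453 - 37646) = -47818 - 1/(-33453 - 37646) = -47818 - 1/(-71099) = -47818 - 1*(-1/71099) = -47818 + 1/71099 = -3399811981/71099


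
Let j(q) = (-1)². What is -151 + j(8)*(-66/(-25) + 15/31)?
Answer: -114604/775 ≈ -147.88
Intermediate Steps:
j(q) = 1
-151 + j(8)*(-66/(-25) + 15/31) = -151 + 1*(-66/(-25) + 15/31) = -151 + 1*(-66*(-1/25) + 15*(1/31)) = -151 + 1*(66/25 + 15/31) = -151 + 1*(2421/775) = -151 + 2421/775 = -114604/775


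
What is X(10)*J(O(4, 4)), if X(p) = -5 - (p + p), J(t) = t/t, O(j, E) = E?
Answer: -25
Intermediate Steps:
J(t) = 1
X(p) = -5 - 2*p
X(10)*J(O(4, 4)) = (-5 - 2*10)*1 = (-5 - 20)*1 = -25*1 = -25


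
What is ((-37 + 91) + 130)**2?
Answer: 33856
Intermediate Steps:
((-37 + 91) + 130)**2 = (54 + 130)**2 = 184**2 = 33856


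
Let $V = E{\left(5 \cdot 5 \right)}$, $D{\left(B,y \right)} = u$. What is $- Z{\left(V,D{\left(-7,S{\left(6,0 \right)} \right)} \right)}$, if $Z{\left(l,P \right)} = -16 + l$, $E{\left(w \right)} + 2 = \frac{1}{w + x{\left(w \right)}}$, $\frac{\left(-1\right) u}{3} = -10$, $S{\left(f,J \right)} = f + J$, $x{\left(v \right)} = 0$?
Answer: $\frac{449}{25} \approx 17.96$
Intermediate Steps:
$S{\left(f,J \right)} = J + f$
$u = 30$ ($u = \left(-3\right) \left(-10\right) = 30$)
$D{\left(B,y \right)} = 30$
$E{\left(w \right)} = -2 + \frac{1}{w}$ ($E{\left(w \right)} = -2 + \frac{1}{w + 0} = -2 + \frac{1}{w}$)
$V = - \frac{49}{25}$ ($V = -2 + \frac{1}{5 \cdot 5} = -2 + \frac{1}{25} = - \frac{49}{25} \approx -1.96$)
$- Z{\left(V,D{\left(-7,S{\left(6,0 \right)} \right)} \right)} = - (-16 - \frac{49}{25}) = \left(-1\right) \left(- \frac{449}{25}\right) = \frac{449}{25}$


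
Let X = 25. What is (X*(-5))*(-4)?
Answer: 500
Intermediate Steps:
(X*(-5))*(-4) = (25*(-5))*(-4) = -125*(-4) = 500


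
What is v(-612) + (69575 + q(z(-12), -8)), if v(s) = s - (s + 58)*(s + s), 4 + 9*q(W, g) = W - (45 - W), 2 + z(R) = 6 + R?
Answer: -5482262/9 ≈ -6.0914e+5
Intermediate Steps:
z(R) = 4 + R (z(R) = -2 + (6 + R) = 4 + R)
q(W, g) = -49/9 + 2*W/9 (q(W, g) = -4/9 + (W - (45 - W))/9 = -4/9 + (W + (-45 + W))/9 = -4/9 + (-45 + 2*W)/9 = -4/9 + (-5 + 2*W/9) = -49/9 + 2*W/9)
v(s) = s - 2*s*(58 + s) (v(s) = s - (58 + s)*2*s = s - 2*s*(58 + s))
v(-612) + (69575 + q(z(-12), -8)) = -1*(-612)*(115 + 2*(-612)) + (69575 + (-49/9 + 2*(4 - 12)/9)) = -1*(-612)*(115 - 1224) + (69575 + (-49/9 + (2/9)*(-8))) = -1*(-612)*(-1109) + (69575 + (-49/9 - 16/9)) = -678708 + (69575 - 65/9) = -678708 + 626110/9 = -5482262/9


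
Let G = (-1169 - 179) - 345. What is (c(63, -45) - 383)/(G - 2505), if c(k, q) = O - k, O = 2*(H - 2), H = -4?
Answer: 229/2099 ≈ 0.10910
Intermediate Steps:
G = -1693 (G = -1348 - 345 = -1693)
O = -12 (O = 2*(-4 - 2) = 2*(-6) = -12)
c(k, q) = -12 - k
(c(63, -45) - 383)/(G - 2505) = ((-12 - 1*63) - 383)/(-1693 - 2505) = ((-12 - 63) - 383)/(-4198) = (-75 - 383)*(-1/4198) = -458*(-1/4198) = 229/2099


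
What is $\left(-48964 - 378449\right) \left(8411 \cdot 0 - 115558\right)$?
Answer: $49390991454$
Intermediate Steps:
$\left(-48964 - 378449\right) \left(8411 \cdot 0 - 115558\right) = - 427413 \left(0 - 115558\right) = \left(-427413\right) \left(-115558\right) = 49390991454$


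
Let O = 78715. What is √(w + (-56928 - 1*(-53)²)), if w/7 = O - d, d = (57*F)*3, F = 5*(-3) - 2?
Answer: √511617 ≈ 715.27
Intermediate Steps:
F = -17 (F = -15 - 2 = -17)
d = -2907 (d = (57*(-17))*3 = -969*3 = -2907)
w = 571354 (w = 7*(78715 - 1*(-2907)) = 7*(78715 + 2907) = 7*81622 = 571354)
√(w + (-56928 - 1*(-53)²)) = √(571354 + (-56928 - 1*(-53)²)) = √(571354 + (-56928 - 1*2809)) = √(571354 + (-56928 - 2809)) = √(571354 - 59737) = √511617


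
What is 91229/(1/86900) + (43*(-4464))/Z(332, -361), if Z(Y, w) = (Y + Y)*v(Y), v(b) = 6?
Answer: 658007404301/83 ≈ 7.9278e+9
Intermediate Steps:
Z(Y, w) = 12*Y (Z(Y, w) = (Y + Y)*6 = (2*Y)*6 = 12*Y)
91229/(1/86900) + (43*(-4464))/Z(332, -361) = 91229/(1/86900) + (43*(-4464))/((12*332)) = 91229/(1/86900) - 191952/3984 = 91229*86900 - 191952*1/3984 = 7927800100 - 3999/83 = 658007404301/83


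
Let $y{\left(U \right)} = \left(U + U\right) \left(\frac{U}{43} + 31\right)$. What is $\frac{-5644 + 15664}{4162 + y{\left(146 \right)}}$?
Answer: $\frac{215430}{305417} \approx 0.70536$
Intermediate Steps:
$y{\left(U \right)} = 2 U \left(31 + \frac{U}{43}\right)$ ($y{\left(U \right)} = 2 U \left(U \frac{1}{43} + 31\right) = 2 U \left(\frac{U}{43} + 31\right) = 2 U \left(31 + \frac{U}{43}\right)$)
$\frac{-5644 + 15664}{4162 + y{\left(146 \right)}} = \frac{-5644 + 15664}{4162 + \frac{2}{43} \cdot 146 \left(1333 + 146\right)} = \frac{10020}{4162 + \frac{2}{43} \cdot 146 \cdot 1479} = \frac{10020}{4162 + \frac{431868}{43}} = \frac{10020}{\frac{610834}{43}} = 10020 \cdot \frac{43}{610834} = \frac{215430}{305417}$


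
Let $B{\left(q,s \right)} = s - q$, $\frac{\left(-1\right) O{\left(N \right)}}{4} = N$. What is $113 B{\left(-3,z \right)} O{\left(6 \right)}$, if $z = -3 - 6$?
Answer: $16272$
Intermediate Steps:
$O{\left(N \right)} = - 4 N$
$z = -9$ ($z = -3 - 6 = -9$)
$113 B{\left(-3,z \right)} O{\left(6 \right)} = 113 \left(-9 - -3\right) \left(\left(-4\right) 6\right) = 113 \left(-9 + 3\right) \left(-24\right) = 113 \left(\left(-6\right) \left(-24\right)\right) = 113 \cdot 144 = 16272$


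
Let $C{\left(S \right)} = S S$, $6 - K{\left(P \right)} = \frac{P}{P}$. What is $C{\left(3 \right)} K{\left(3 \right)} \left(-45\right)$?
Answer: $-2025$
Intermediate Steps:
$K{\left(P \right)} = 5$ ($K{\left(P \right)} = 6 - \frac{P}{P} = 6 - 1 = 5$)
$C{\left(S \right)} = S^{2}$
$C{\left(3 \right)} K{\left(3 \right)} \left(-45\right) = 3^{2} \cdot 5 \left(-45\right) = 9 \cdot 5 \left(-45\right) = 45 \left(-45\right) = -2025$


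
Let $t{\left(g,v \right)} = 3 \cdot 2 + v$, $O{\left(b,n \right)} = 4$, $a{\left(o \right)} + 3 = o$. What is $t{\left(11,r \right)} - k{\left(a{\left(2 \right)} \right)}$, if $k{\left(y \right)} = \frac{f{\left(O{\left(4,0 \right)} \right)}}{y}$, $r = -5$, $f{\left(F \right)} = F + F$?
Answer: $9$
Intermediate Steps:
$a{\left(o \right)} = -3 + o$
$f{\left(F \right)} = 2 F$
$t{\left(g,v \right)} = 6 + v$
$k{\left(y \right)} = \frac{8}{y}$ ($k{\left(y \right)} = \frac{2 \cdot 4}{y} = \frac{8}{y}$)
$t{\left(11,r \right)} - k{\left(a{\left(2 \right)} \right)} = \left(6 - 5\right) - \frac{8}{-3 + 2} = 1 - \frac{8}{-1} = 1 - 8 \left(-1\right) = 1 - -8 = 1 + 8 = 9$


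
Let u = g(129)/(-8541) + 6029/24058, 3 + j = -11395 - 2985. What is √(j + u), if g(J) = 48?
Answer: I*√67473938122315443498/68493126 ≈ 119.93*I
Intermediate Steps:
j = -14383 (j = -3 + (-11395 - 2985) = -3 - 14380 = -14383)
u = 16779635/68493126 (u = 48/(-8541) + 6029/24058 = 48*(-1/8541) + 6029*(1/24058) = -16/2847 + 6029/24058 = 16779635/68493126 ≈ 0.24498)
√(j + u) = √(-14383 + 16779635/68493126) = √(-985119851623/68493126) = I*√67473938122315443498/68493126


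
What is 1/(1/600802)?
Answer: 600802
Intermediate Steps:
1/(1/600802) = 600802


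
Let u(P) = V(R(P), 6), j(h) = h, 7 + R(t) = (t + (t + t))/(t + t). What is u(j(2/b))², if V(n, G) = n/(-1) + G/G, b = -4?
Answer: 169/4 ≈ 42.250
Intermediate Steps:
R(t) = -11/2 (R(t) = -7 + (t + (t + t))/(t + t) = -7 + (t + 2*t)/((2*t)) = -7 + (3*t)*(1/(2*t)) = -7 + 3/2 = -11/2)
V(n, G) = 1 - n (V(n, G) = n*(-1) + 1 = -n + 1 = 1 - n)
u(P) = 13/2 (u(P) = 1 - 1*(-11/2) = 1 + 11/2 = 13/2)
u(j(2/b))² = (13/2)² = 169/4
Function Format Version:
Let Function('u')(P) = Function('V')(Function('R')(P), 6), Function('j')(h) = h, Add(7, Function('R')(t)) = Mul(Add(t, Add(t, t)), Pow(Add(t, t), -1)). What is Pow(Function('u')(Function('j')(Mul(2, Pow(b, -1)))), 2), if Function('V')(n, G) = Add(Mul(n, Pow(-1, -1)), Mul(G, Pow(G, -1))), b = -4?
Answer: Rational(169, 4) ≈ 42.250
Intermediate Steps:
Function('R')(t) = Rational(-11, 2) (Function('R')(t) = Add(-7, Mul(Add(t, Add(t, t)), Pow(Add(t, t), -1))) = Add(-7, Mul(Add(t, Mul(2, t)), Pow(Mul(2, t), -1))) = Add(-7, Mul(Mul(3, t), Mul(Rational(1, 2), Pow(t, -1)))) = Add(-7, Rational(3, 2)) = Rational(-11, 2))
Function('V')(n, G) = Add(1, Mul(-1, n)) (Function('V')(n, G) = Add(Mul(n, -1), 1) = Add(Mul(-1, n), 1) = Add(1, Mul(-1, n)))
Function('u')(P) = Rational(13, 2) (Function('u')(P) = Add(1, Mul(-1, Rational(-11, 2))) = Add(1, Rational(11, 2)) = Rational(13, 2))
Pow(Function('u')(Function('j')(Mul(2, Pow(b, -1)))), 2) = Pow(Rational(13, 2), 2) = Rational(169, 4)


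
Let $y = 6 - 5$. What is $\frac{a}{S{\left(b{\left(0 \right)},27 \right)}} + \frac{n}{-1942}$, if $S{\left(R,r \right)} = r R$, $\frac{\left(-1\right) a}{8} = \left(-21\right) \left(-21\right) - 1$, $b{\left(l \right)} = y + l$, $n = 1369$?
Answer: $- \frac{6872803}{52434} \approx -131.08$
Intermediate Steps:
$y = 1$ ($y = 6 - 5 = 1$)
$b{\left(l \right)} = 1 + l$
$a = -3520$ ($a = - 8 \left(\left(-21\right) \left(-21\right) - 1\right) = - 8 \left(441 - 1\right) = \left(-8\right) 440 = -3520$)
$S{\left(R,r \right)} = R r$
$\frac{a}{S{\left(b{\left(0 \right)},27 \right)}} + \frac{n}{-1942} = - \frac{3520}{\left(1 + 0\right) 27} + \frac{1369}{-1942} = - \frac{3520}{1 \cdot 27} + 1369 \left(- \frac{1}{1942}\right) = - \frac{3520}{27} - \frac{1369}{1942} = - \frac{6872803}{52434}$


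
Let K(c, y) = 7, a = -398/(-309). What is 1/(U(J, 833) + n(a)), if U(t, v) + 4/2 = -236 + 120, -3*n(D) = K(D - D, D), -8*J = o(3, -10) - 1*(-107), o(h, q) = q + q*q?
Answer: -3/361 ≈ -0.0083102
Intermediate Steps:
o(h, q) = q + q²
J = -197/8 (J = -(-10*(1 - 10) - 1*(-107))/8 = -(-10*(-9) + 107)/8 = -(90 + 107)/8 = -⅛*197 = -197/8 ≈ -24.625)
a = 398/309 (a = -398*(-1/309) = 398/309 ≈ 1.2880)
n(D) = -7/3 (n(D) = -⅓*7 = -7/3)
U(t, v) = -118 (U(t, v) = -2 + (-236 + 120) = -2 - 116 = -118)
1/(U(J, 833) + n(a)) = 1/(-118 - 7/3) = 1/(-361/3) = -3/361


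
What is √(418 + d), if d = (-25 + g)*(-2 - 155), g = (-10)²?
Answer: I*√11357 ≈ 106.57*I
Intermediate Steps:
g = 100
d = -11775 (d = (-25 + 100)*(-2 - 155) = 75*(-157) = -11775)
√(418 + d) = √(418 - 11775) = √(-11357) = I*√11357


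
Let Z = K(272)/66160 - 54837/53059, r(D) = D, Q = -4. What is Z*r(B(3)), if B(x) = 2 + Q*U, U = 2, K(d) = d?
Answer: 1355093952/219398965 ≈ 6.1764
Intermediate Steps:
B(x) = -6 (B(x) = 2 - 4*2 = 2 - 8 = -6)
Z = -225848992/219398965 (Z = 272/66160 - 54837/53059 = 272*(1/66160) - 54837*1/53059 = 17/4135 - 54837/53059 = -225848992/219398965 ≈ -1.0294)
Z*r(B(3)) = -225848992/219398965*(-6) = 1355093952/219398965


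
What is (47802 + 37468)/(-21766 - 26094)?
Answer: -8527/4786 ≈ -1.7817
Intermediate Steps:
(47802 + 37468)/(-21766 - 26094) = 85270/(-47860) = 85270*(-1/47860) = -8527/4786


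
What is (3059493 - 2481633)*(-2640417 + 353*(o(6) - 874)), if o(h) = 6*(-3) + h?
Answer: -1706521705500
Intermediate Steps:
o(h) = -18 + h
(3059493 - 2481633)*(-2640417 + 353*(o(6) - 874)) = (3059493 - 2481633)*(-2640417 + 353*((-18 + 6) - 874)) = 577860*(-2640417 + 353*(-12 - 874)) = 577860*(-2640417 + 353*(-886)) = 577860*(-2640417 - 312758) = 577860*(-2953175) = -1706521705500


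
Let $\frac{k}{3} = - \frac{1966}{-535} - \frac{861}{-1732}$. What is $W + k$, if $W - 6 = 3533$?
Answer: $\frac{3290905421}{926620} \approx 3551.5$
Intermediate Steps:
$W = 3539$ ($W = 6 + 3533 = 3539$)
$k = \frac{11597241}{926620}$ ($k = 3 \left(- \frac{1966}{-535} - \frac{861}{-1732}\right) = 3 \left(\left(-1966\right) \left(- \frac{1}{535}\right) - - \frac{861}{1732}\right) = 3 \left(\frac{1966}{535} + \frac{861}{1732}\right) = 3 \cdot \frac{3865747}{926620} = \frac{11597241}{926620} \approx 12.516$)
$W + k = 3539 + \frac{11597241}{926620} = \frac{3290905421}{926620}$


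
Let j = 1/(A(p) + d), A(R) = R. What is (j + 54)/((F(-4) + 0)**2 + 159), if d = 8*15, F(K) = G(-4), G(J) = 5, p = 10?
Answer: 7021/23920 ≈ 0.29352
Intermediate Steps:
F(K) = 5
d = 120
j = 1/130 (j = 1/(10 + 120) = 1/130 ≈ 0.0076923)
(j + 54)/((F(-4) + 0)**2 + 159) = (1/130 + 54)/((5 + 0)**2 + 159) = 7021/(130*(5**2 + 159)) = 7021/(130*(25 + 159)) = (7021/130)/184 = (7021/130)*(1/184) = 7021/23920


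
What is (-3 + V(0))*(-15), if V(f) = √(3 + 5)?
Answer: 45 - 30*√2 ≈ 2.5736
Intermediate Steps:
V(f) = 2*√2 (V(f) = √8 = 2*√2)
(-3 + V(0))*(-15) = (-3 + 2*√2)*(-15) = 45 - 30*√2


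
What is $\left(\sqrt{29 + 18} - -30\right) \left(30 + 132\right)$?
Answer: $4860 + 162 \sqrt{47} \approx 5970.6$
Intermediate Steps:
$\left(\sqrt{29 + 18} - -30\right) \left(30 + 132\right) = \left(\sqrt{47} + 30\right) 162 = \left(30 + \sqrt{47}\right) 162 = 4860 + 162 \sqrt{47}$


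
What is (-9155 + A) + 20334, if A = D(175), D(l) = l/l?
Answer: 11180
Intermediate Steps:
D(l) = 1
A = 1
(-9155 + A) + 20334 = (-9155 + 1) + 20334 = -9154 + 20334 = 11180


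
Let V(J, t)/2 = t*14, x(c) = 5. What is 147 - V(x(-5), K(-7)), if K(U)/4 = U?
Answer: 931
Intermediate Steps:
K(U) = 4*U
V(J, t) = 28*t (V(J, t) = 2*(t*14) = 2*(14*t) = 28*t)
147 - V(x(-5), K(-7)) = 147 - 28*4*(-7) = 147 - 28*(-28) = 147 - 1*(-784) = 147 + 784 = 931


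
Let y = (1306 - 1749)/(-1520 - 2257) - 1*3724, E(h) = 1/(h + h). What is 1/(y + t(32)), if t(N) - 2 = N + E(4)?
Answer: -30216/111489719 ≈ -0.00027102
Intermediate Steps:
E(h) = 1/(2*h)
t(N) = 17/8 + N (t(N) = 2 + (N + (½)/4) = 2 + (N + (½)*(¼)) = 2 + (N + ⅛) = 2 + (⅛ + N) = 17/8 + N)
y = -14065105/3777 (y = -443/(-3777) - 3724 = -443*(-1/3777) - 3724 = 443/3777 - 3724 = -14065105/3777 ≈ -3723.9)
1/(y + t(32)) = 1/(-14065105/3777 + (17/8 + 32)) = 1/(-14065105/3777 + 273/8) = 1/(-111489719/30216) = -30216/111489719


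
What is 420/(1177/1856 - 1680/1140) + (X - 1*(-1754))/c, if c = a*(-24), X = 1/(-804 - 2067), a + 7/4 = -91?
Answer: -18900994065803/37840199166 ≈ -499.50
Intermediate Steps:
a = -371/4 (a = -7/4 - 91 = -371/4 ≈ -92.750)
X = -1/2871 (X = 1/(-2871) = -1/2871 ≈ -0.00034831)
c = 2226 (c = -371/4*(-24) = 2226)
420/(1177/1856 - 1680/1140) + (X - 1*(-1754))/c = 420/(1177/1856 - 1680/1140) + (-1/2871 - 1*(-1754))/2226 = 420/(1177*(1/1856) - 1680*1/1140) + (-1/2871 + 1754)*(1/2226) = 420/(1177/1856 - 28/19) + (5035733/2871)*(1/2226) = 420/(-29605/35264) + 5035733/6390846 = 420*(-35264/29605) + 5035733/6390846 = -2962176/5921 + 5035733/6390846 = -18900994065803/37840199166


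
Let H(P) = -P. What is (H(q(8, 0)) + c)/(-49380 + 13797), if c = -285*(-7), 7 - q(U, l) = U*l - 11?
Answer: -659/11861 ≈ -0.055560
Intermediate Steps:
q(U, l) = 18 - U*l (q(U, l) = 7 - (U*l - 11) = 7 - (-11 + U*l) = 7 + (11 - U*l) = 18 - U*l)
c = 1995
(H(q(8, 0)) + c)/(-49380 + 13797) = (-(18 - 1*8*0) + 1995)/(-49380 + 13797) = (-(18 + 0) + 1995)/(-35583) = (-1*18 + 1995)*(-1/35583) = (-18 + 1995)*(-1/35583) = 1977*(-1/35583) = -659/11861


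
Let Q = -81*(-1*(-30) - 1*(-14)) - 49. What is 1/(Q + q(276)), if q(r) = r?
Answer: -1/3337 ≈ -0.00029967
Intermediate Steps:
Q = -3613 (Q = -81*(30 + 14) - 49 = -81*44 - 49 = -3564 - 49 = -3613)
1/(Q + q(276)) = 1/(-3613 + 276) = 1/(-3337) = -1/3337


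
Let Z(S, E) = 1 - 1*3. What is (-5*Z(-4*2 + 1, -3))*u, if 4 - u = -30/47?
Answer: 2180/47 ≈ 46.383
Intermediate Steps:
Z(S, E) = -2 (Z(S, E) = 1 - 3 = -2)
u = 218/47 (u = 4 - (-30)/47 = 4 - 1*(-30/47) = 4 + 30/47 = 218/47 ≈ 4.6383)
(-5*Z(-4*2 + 1, -3))*u = -5*(-2)*(218/47) = 10*(218/47) = 2180/47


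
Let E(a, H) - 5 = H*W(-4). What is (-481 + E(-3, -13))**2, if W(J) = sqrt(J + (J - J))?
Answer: 225900 + 24752*I ≈ 2.259e+5 + 24752.0*I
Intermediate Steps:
W(J) = sqrt(J) (W(J) = sqrt(J + 0) = sqrt(J))
E(a, H) = 5 + 2*I*H (E(a, H) = 5 + H*sqrt(-4) = 5 + H*(2*I) = 5 + 2*I*H)
(-481 + E(-3, -13))**2 = (-481 + (5 + 2*I*(-13)))**2 = (-481 + (5 - 26*I))**2 = (-476 - 26*I)**2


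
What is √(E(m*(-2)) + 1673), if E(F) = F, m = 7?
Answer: √1659 ≈ 40.731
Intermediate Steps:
√(E(m*(-2)) + 1673) = √(7*(-2) + 1673) = √(-14 + 1673) = √1659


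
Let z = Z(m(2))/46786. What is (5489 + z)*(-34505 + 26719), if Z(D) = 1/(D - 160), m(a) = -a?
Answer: -161960297379871/3789666 ≈ -4.2737e+7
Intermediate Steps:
Z(D) = 1/(-160 + D)
z = -1/7579332 (z = 1/(-160 - 1*2*46786) = (1/46786)/(-160 - 2) = (1/46786)/(-162) = -1/162*1/46786 = -1/7579332 ≈ -1.3194e-7)
(5489 + z)*(-34505 + 26719) = (5489 - 1/7579332)*(-34505 + 26719) = (41602953347/7579332)*(-7786) = -161960297379871/3789666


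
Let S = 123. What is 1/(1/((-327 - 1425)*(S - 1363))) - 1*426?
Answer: 2172054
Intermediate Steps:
1/(1/((-327 - 1425)*(S - 1363))) - 1*426 = 1/(1/((-327 - 1425)*(123 - 1363))) - 1*426 = 1/(1/(-1752*(-1240))) - 426 = 1/(1/2172480) - 426 = 2172480 - 426 = 2172054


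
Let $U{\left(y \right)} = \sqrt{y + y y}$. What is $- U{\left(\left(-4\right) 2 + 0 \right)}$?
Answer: $- 2 \sqrt{14} \approx -7.4833$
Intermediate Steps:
$U{\left(y \right)} = \sqrt{y + y^{2}}$
$- U{\left(\left(-4\right) 2 + 0 \right)} = - \sqrt{\left(\left(-4\right) 2 + 0\right) \left(1 + \left(\left(-4\right) 2 + 0\right)\right)} = - \sqrt{\left(-8 + 0\right) \left(1 + \left(-8 + 0\right)\right)} = - \sqrt{- 8 \left(1 - 8\right)} = - \sqrt{\left(-8\right) \left(-7\right)} = - \sqrt{56} = - 2 \sqrt{14}$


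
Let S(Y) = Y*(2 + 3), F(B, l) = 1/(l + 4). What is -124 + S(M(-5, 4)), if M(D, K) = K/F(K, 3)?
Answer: 16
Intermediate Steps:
F(B, l) = 1/(4 + l)
M(D, K) = 7*K (M(D, K) = K/(1/(4 + 3)) = K/(1/7) = K*7 = 7*K)
S(Y) = 5*Y (S(Y) = Y*5 = 5*Y)
-124 + S(M(-5, 4)) = -124 + 5*(7*4) = -124 + 5*28 = -124 + 140 = 16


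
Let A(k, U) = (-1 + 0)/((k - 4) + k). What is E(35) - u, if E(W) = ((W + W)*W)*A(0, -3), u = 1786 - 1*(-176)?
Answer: -2699/2 ≈ -1349.5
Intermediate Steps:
u = 1962 (u = 1786 + 176 = 1962)
A(k, U) = -1/(-4 + 2*k) (A(k, U) = -1/((-4 + k) + k) = -1/(-4 + 2*k))
E(W) = W²/2 (E(W) = ((W + W)*W)*(-1/(-4 + 2*0)) = ((2*W)*W)*(-1/(-4 + 0)) = (2*W²)*(-1/(-4)) = (2*W²)*(-1*(-¼)) = (2*W²)*(¼) = W²/2)
E(35) - u = (½)*35² - 1*1962 = (½)*1225 - 1962 = 1225/2 - 1962 = -2699/2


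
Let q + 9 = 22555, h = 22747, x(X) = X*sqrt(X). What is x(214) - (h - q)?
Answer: -201 + 214*sqrt(214) ≈ 2929.6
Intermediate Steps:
x(X) = X**(3/2)
q = 22546 (q = -9 + 22555 = 22546)
x(214) - (h - q) = 214**(3/2) - (22747 - 1*22546) = 214*sqrt(214) - (22747 - 22546) = 214*sqrt(214) - 1*201 = 214*sqrt(214) - 201 = -201 + 214*sqrt(214)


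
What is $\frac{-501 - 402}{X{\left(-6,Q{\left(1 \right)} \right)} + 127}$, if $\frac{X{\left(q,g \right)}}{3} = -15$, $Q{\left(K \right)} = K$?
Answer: $- \frac{903}{82} \approx -11.012$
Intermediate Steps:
$X{\left(q,g \right)} = -45$ ($X{\left(q,g \right)} = 3 \left(-15\right) = -45$)
$\frac{-501 - 402}{X{\left(-6,Q{\left(1 \right)} \right)} + 127} = \frac{-501 - 402}{-45 + 127} = - \frac{903}{82}$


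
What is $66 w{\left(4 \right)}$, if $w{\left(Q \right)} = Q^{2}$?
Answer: $1056$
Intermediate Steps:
$66 w{\left(4 \right)} = 66 \cdot 4^{2} = 66 \cdot 16 = 1056$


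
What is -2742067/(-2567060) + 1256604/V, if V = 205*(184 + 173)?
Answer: 228430402509/12524685740 ≈ 18.238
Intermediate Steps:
V = 73185 (V = 205*357 = 73185)
-2742067/(-2567060) + 1256604/V = -2742067/(-2567060) + 1256604/73185 = -2742067*(-1/2567060) + 1256604*(1/73185) = 2742067/2567060 + 418868/24395 = 228430402509/12524685740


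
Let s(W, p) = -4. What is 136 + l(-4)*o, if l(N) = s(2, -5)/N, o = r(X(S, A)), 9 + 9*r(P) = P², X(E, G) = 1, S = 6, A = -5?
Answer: 1216/9 ≈ 135.11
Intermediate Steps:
r(P) = -1 + P²/9
o = -8/9 (o = -1 + (⅑)*1² = -1 + (⅑)*1 = -1 + ⅑ = -8/9 ≈ -0.88889)
l(N) = -4/N
136 + l(-4)*o = 136 - 4/(-4)*(-8/9) = 136 - 4*(-¼)*(-8/9) = 136 + 1*(-8/9) = 136 - 8/9 = 1216/9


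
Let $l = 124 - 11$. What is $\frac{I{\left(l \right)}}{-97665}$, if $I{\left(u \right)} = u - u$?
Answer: $0$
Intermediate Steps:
$l = 113$
$I{\left(u \right)} = 0$
$\frac{I{\left(l \right)}}{-97665} = \frac{0}{-97665} = 0 \left(- \frac{1}{97665}\right) = 0$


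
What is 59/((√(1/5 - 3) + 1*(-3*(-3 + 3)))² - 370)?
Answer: -295/1864 ≈ -0.15826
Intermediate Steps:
59/((√(1/5 - 3) + 1*(-3*(-3 + 3)))² - 370) = 59/((√(⅕ - 3) + 1*(-3*0))² - 370) = 59/((√(-14/5) + 1*0)² - 370) = 59/((I*√70/5 + 0)² - 370) = 59/((I*√70/5)² - 370) = 59/(-14/5 - 370) = 59/(-1864/5) = 59*(-5/1864) = -295/1864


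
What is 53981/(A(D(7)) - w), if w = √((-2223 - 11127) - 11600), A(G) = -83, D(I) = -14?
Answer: -4480423/31839 + 269905*I*√998/31839 ≈ -140.72 + 267.8*I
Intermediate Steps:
w = 5*I*√998 (w = √(-13350 - 11600) = √(-24950) = 5*I*√998 ≈ 157.96*I)
53981/(A(D(7)) - w) = 53981/(-83 - 5*I*√998)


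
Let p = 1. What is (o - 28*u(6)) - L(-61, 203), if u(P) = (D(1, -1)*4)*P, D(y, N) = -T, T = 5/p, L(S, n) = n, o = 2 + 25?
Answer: 3184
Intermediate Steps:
o = 27
T = 5 (T = 5/1 = 5*1 = 5)
D(y, N) = -5 (D(y, N) = -1*5 = -5)
u(P) = -20*P (u(P) = (-5*4)*P = -20*P)
(o - 28*u(6)) - L(-61, 203) = (27 - (-560)*6) - 1*203 = (27 - 28*(-120)) - 203 = (27 + 3360) - 203 = 3387 - 203 = 3184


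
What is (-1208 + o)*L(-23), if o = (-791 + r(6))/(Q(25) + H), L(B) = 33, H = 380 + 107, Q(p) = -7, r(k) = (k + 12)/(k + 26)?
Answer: -102190957/2560 ≈ -39918.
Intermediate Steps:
r(k) = (12 + k)/(26 + k)
H = 487
o = -12647/7680 (o = (-791 + (12 + 6)/(26 + 6))/(-7 + 487) = (-791 + 18/32)/480 = (-791 + (1/32)*18)*(1/480) = (-791 + 9/16)*(1/480) = -12647/16*1/480 = -12647/7680 ≈ -1.6467)
(-1208 + o)*L(-23) = (-1208 - 12647/7680)*33 = -9290087/7680*33 = -102190957/2560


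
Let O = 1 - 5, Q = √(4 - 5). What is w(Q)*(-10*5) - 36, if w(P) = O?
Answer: 164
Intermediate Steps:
Q = I (Q = √(-1) = I ≈ 1.0*I)
O = -4
w(P) = -4
w(Q)*(-10*5) - 36 = -(-40)*5 - 36 = -4*(-50) - 36 = 200 - 36 = 164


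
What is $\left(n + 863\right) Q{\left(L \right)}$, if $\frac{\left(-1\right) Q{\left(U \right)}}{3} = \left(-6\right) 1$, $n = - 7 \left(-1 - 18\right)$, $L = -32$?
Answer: $17928$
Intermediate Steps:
$n = 133$ ($n = \left(-7\right) \left(-19\right) = 133$)
$Q{\left(U \right)} = 18$ ($Q{\left(U \right)} = - 3 \left(\left(-6\right) 1\right) = \left(-3\right) \left(-6\right) = 18$)
$\left(n + 863\right) Q{\left(L \right)} = \left(133 + 863\right) 18 = 996 \cdot 18 = 17928$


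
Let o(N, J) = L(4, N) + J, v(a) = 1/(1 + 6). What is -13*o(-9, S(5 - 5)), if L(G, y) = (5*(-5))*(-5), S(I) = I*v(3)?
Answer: -1625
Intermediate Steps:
v(a) = 1/7
S(I) = I/7 (S(I) = I*(1/7) = I/7)
L(G, y) = 125 (L(G, y) = -25*(-5) = 125)
o(N, J) = 125 + J
-13*o(-9, S(5 - 5)) = -13*(125 + (5 - 5)/7) = -13*(125 + (1/7)*0) = -13*(125 + 0) = -13*125 = -1625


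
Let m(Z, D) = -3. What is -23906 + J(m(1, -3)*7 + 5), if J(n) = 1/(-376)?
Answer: -8988657/376 ≈ -23906.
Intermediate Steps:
J(n) = -1/376
-23906 + J(m(1, -3)*7 + 5) = -23906 - 1/376 = -8988657/376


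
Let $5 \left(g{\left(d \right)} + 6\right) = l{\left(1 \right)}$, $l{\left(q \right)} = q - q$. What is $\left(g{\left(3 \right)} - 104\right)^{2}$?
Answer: $12100$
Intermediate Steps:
$l{\left(q \right)} = 0$
$g{\left(d \right)} = -6$ ($g{\left(d \right)} = -6 + \frac{1}{5} \cdot 0 = -6 + 0 = -6$)
$\left(g{\left(3 \right)} - 104\right)^{2} = \left(-6 - 104\right)^{2} = \left(-110\right)^{2} = 12100$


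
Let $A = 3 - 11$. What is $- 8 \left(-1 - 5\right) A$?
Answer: $-384$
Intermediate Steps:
$A = -8$ ($A = 3 - 11 = -8$)
$- 8 \left(-1 - 5\right) A = - 8 \left(-1 - 5\right) \left(-8\right) = \left(-8\right) \left(-6\right) \left(-8\right) = 48 \left(-8\right) = -384$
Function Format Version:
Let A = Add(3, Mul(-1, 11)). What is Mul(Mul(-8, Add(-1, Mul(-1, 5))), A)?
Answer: -384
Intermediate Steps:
A = -8 (A = Add(3, -11) = -8)
Mul(Mul(-8, Add(-1, Mul(-1, 5))), A) = Mul(Mul(-8, Add(-1, Mul(-1, 5))), -8) = Mul(Mul(-8, Add(-1, -5)), -8) = Mul(Mul(-8, -6), -8) = Mul(48, -8) = -384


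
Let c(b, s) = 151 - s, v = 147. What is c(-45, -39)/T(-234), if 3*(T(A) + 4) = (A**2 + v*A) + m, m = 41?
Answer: 30/1073 ≈ 0.027959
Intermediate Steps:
T(A) = 29/3 + 49*A + A**2/3 (T(A) = -4 + ((A**2 + 147*A) + 41)/3 = -4 + (41 + A**2 + 147*A)/3 = -4 + (41/3 + 49*A + A**2/3) = 29/3 + 49*A + A**2/3)
c(-45, -39)/T(-234) = (151 - 1*(-39))/(29/3 + 49*(-234) + (1/3)*(-234)**2) = (151 + 39)/(29/3 - 11466 + (1/3)*54756) = 190/(29/3 - 11466 + 18252) = 190/(20387/3) = 190*(3/20387) = 30/1073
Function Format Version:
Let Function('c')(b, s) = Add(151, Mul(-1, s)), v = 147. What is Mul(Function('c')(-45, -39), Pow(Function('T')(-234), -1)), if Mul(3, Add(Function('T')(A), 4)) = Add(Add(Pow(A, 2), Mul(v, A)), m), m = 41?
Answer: Rational(30, 1073) ≈ 0.027959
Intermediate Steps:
Function('T')(A) = Add(Rational(29, 3), Mul(49, A), Mul(Rational(1, 3), Pow(A, 2))) (Function('T')(A) = Add(-4, Mul(Rational(1, 3), Add(Add(Pow(A, 2), Mul(147, A)), 41))) = Add(-4, Mul(Rational(1, 3), Add(41, Pow(A, 2), Mul(147, A)))) = Add(-4, Add(Rational(41, 3), Mul(49, A), Mul(Rational(1, 3), Pow(A, 2)))) = Add(Rational(29, 3), Mul(49, A), Mul(Rational(1, 3), Pow(A, 2))))
Mul(Function('c')(-45, -39), Pow(Function('T')(-234), -1)) = Mul(Add(151, Mul(-1, -39)), Pow(Add(Rational(29, 3), Mul(49, -234), Mul(Rational(1, 3), Pow(-234, 2))), -1)) = Mul(Add(151, 39), Pow(Add(Rational(29, 3), -11466, Mul(Rational(1, 3), 54756)), -1)) = Mul(190, Pow(Add(Rational(29, 3), -11466, 18252), -1)) = Mul(190, Pow(Rational(20387, 3), -1)) = Mul(190, Rational(3, 20387)) = Rational(30, 1073)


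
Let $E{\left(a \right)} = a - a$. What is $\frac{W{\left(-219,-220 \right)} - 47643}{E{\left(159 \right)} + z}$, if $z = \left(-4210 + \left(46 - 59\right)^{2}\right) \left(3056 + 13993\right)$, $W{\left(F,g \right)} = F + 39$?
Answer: $\frac{15941}{22965003} \approx 0.00069414$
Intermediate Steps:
$W{\left(F,g \right)} = 39 + F$
$E{\left(a \right)} = 0$
$z = -68895009$ ($z = \left(-4210 + \left(-13\right)^{2}\right) 17049 = \left(-4210 + 169\right) 17049 = \left(-4041\right) 17049 = -68895009$)
$\frac{W{\left(-219,-220 \right)} - 47643}{E{\left(159 \right)} + z} = \frac{\left(39 - 219\right) - 47643}{0 - 68895009} = \frac{-180 - 47643}{-68895009} = \left(-47823\right) \left(- \frac{1}{68895009}\right) = \frac{15941}{22965003}$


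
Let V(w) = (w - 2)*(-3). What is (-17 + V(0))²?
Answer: 121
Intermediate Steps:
V(w) = 6 - 3*w (V(w) = (-2 + w)*(-3) = 6 - 3*w)
(-17 + V(0))² = (-17 + (6 - 3*0))² = (-17 + (6 + 0))² = (-17 + 6)² = (-11)² = 121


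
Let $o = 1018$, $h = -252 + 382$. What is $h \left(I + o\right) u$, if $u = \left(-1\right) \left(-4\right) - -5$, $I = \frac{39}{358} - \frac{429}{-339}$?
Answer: $\frac{24124097205}{20227} \approx 1.1927 \cdot 10^{6}$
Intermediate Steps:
$h = 130$
$I = \frac{55601}{40454}$ ($I = 39 \cdot \frac{1}{358} - - \frac{143}{113} = \frac{39}{358} + \frac{143}{113} = \frac{55601}{40454} \approx 1.3744$)
$u = 9$ ($u = 4 + 5 = 9$)
$h \left(I + o\right) u = 130 \left(\frac{55601}{40454} + 1018\right) 9 = 130 \cdot \frac{41237773}{40454} \cdot 9 = \frac{2680455245}{20227} \cdot 9 = \frac{24124097205}{20227}$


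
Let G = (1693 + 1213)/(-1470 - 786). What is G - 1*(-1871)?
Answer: 2109035/1128 ≈ 1869.7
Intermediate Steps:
G = -1453/1128 (G = 2906/(-2256) = 2906*(-1/2256) = -1453/1128 ≈ -1.2881)
G - 1*(-1871) = -1453/1128 - 1*(-1871) = -1453/1128 + 1871 = 2109035/1128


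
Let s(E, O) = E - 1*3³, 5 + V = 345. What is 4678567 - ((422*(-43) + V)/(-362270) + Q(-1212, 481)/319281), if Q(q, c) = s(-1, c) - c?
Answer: 270575393828120117/57832963935 ≈ 4.6786e+6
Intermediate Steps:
V = 340 (V = -5 + 345 = 340)
s(E, O) = -27 + E (s(E, O) = E - 1*27 = E - 27 = -27 + E)
Q(q, c) = -28 - c (Q(q, c) = (-27 - 1) - c = -28 - c)
4678567 - ((422*(-43) + V)/(-362270) + Q(-1212, 481)/319281) = 4678567 - ((422*(-43) + 340)/(-362270) + (-28 - 1*481)/319281) = 4678567 - ((-18146 + 340)*(-1/362270) + (-28 - 481)*(1/319281)) = 4678567 - (-17806*(-1/362270) - 509*1/319281) = 4678567 - (8903/181135 - 509/319281) = 4678567 - 1*2750361028/57832963935 = 4678567 - 2750361028/57832963935 = 270575393828120117/57832963935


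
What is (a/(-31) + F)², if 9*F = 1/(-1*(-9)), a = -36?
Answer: 8684809/6305121 ≈ 1.3774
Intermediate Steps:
F = 1/81 (F = 1/(9*((-1*(-9)))) = (⅑)/9 = (⅑)*(⅑) = 1/81 ≈ 0.012346)
(a/(-31) + F)² = (-36/(-31) + 1/81)² = (-36*(-1/31) + 1/81)² = (36/31 + 1/81)² = (2947/2511)² = 8684809/6305121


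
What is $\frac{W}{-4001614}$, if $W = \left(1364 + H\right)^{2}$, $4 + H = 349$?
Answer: $- \frac{2920681}{4001614} \approx -0.72988$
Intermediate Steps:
$H = 345$ ($H = -4 + 349 = 345$)
$W = 2920681$ ($W = \left(1364 + 345\right)^{2} = 1709^{2} = 2920681$)
$\frac{W}{-4001614} = \frac{2920681}{-4001614} = 2920681 \left(- \frac{1}{4001614}\right) = - \frac{2920681}{4001614}$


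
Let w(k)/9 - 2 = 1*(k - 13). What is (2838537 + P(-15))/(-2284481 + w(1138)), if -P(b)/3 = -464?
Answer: -2839929/2274338 ≈ -1.2487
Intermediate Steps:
P(b) = 1392 (P(b) = -3*(-464) = 1392)
w(k) = -99 + 9*k (w(k) = 18 + 9*(1*(k - 13)) = 18 + 9*(1*(-13 + k)) = 18 + 9*(-13 + k) = 18 + (-117 + 9*k) = -99 + 9*k)
(2838537 + P(-15))/(-2284481 + w(1138)) = (2838537 + 1392)/(-2284481 + (-99 + 9*1138)) = 2839929/(-2284481 + (-99 + 10242)) = 2839929/(-2284481 + 10143) = 2839929/(-2274338) = 2839929*(-1/2274338) = -2839929/2274338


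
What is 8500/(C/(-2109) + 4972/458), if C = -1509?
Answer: 273677900/372569 ≈ 734.57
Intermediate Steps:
8500/(C/(-2109) + 4972/458) = 8500/(-1509/(-2109) + 4972/458) = 8500/(-1509*(-1/2109) + 4972*(1/458)) = 8500/(503/703 + 2486/229) = 8500/(1862845/160987) = 8500*(160987/1862845) = 273677900/372569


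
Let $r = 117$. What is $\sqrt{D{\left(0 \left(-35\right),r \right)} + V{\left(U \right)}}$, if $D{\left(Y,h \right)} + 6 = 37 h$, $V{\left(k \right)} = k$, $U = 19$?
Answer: $\sqrt{4342} \approx 65.894$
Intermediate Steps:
$D{\left(Y,h \right)} = -6 + 37 h$
$\sqrt{D{\left(0 \left(-35\right),r \right)} + V{\left(U \right)}} = \sqrt{\left(-6 + 37 \cdot 117\right) + 19} = \sqrt{\left(-6 + 4329\right) + 19} = \sqrt{4323 + 19} = \sqrt{4342}$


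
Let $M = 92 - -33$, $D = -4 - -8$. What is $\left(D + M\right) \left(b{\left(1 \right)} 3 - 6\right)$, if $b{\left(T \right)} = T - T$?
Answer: $-774$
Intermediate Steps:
$D = 4$ ($D = -4 + 8 = 4$)
$M = 125$ ($M = 92 + 33 = 125$)
$b{\left(T \right)} = 0$
$\left(D + M\right) \left(b{\left(1 \right)} 3 - 6\right) = \left(4 + 125\right) \left(0 \cdot 3 - 6\right) = 129 \left(0 - 6\right) = 129 \left(-6\right) = -774$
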